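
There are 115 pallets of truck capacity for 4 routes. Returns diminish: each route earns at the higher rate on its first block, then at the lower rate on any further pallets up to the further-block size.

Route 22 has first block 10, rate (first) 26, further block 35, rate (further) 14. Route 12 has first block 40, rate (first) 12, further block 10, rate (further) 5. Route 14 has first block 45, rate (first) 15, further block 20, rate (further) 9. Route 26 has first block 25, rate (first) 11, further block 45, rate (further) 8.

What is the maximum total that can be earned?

Rank every tier by rate: Route 22/T1 26 > Route 14/T1 15 > Route 22/T2 14 > Route 12/T1 12 > Route 26/T1 11 > Route 14/T2 9 > Route 26/T2 8 > Route 12/T2 5.
Fill Route 22 T1 block (10 at 26) ; 105 left.
Route 14 T1 at 15: fill all 45 ; 60 left.
Route 22/T2 (14): +35 ; 25 left.
Route 12/T1: +25 of 40 at 12; pool empty.
Total = 26×10 + 15×45 + 14×35 + 12×25 = 1725.

1725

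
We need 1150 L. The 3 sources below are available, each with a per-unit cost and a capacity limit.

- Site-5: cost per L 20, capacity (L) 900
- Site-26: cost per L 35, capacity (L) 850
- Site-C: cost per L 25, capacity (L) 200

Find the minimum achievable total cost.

24750

Fill from the cheapest source first.
Take 900 from Site-5 at 20 → need 250 more.
Take 200 from Site-C at 25 → need 50 more.
Take 50 from Site-26 at 35 to finish.
Cost = 900×20 + 200×25 + 50×35 = 24750.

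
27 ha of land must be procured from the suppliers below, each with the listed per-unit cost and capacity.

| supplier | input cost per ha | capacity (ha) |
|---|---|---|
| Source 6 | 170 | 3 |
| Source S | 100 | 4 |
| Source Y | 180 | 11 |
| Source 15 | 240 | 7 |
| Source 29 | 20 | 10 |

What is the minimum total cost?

Cheapest first:
Take 10 from Source 29 at 20 ; need 17 more.
Source S at 100: take all 4 ha ; 13 still needed.
Source 6 at 170: take all 3 ha ; 10 still needed.
Source Y (180): take the remaining 10 ; done.
Source 15: unused.
Cost = 10×20 + 4×100 + 3×170 + 10×180 = 2910.

2910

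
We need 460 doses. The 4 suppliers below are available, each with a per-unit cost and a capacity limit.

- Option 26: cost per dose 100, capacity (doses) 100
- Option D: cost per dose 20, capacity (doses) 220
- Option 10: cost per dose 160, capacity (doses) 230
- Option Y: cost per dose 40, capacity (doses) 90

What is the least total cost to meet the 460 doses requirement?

26000

Cheapest first:
Option D at 20: take all 220 doses → 240 still needed.
Option Y at 40: take all 90 doses → 150 still needed.
Option 26 at 100: take all 100 doses → 50 still needed.
Option 10 at 160: take 50 of its 230 → requirement met.
Cost = 220×20 + 90×40 + 100×100 + 50×160 = 26000.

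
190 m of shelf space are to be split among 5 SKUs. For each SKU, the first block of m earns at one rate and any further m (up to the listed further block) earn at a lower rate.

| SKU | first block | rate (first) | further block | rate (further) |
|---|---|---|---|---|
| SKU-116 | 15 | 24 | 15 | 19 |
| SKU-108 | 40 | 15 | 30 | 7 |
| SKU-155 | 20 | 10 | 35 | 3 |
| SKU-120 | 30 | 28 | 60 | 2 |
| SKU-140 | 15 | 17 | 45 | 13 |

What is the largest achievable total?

3195

Treat each block as its own option and order by rate: SKU-120/T1 28 > SKU-116/T1 24 > SKU-116/T2 19 > SKU-140/T1 17 > SKU-108/T1 15 > SKU-140/T2 13 > SKU-155/T1 10 > SKU-108/T2 7 > SKU-155/T2 3 > SKU-120/T2 2.
SKU-120 T1 at 28: fill all 30 ; 160 left.
SKU-116/T1 (24): +15 ; 145 left.
SKU-116 T2 at 19: fill all 15 ; 130 left.
Fill SKU-140 T1 block (15 at 17) ; 115 left.
SKU-108/T1 (15): +40 ; 75 left.
SKU-140/T2 (13): +45 ; 30 left.
SKU-155/T1 (10): +20 ; 10 left.
10 remain; put them into SKU-108 T2 at 7.
Total = 28×30 + 24×15 + 19×15 + 17×15 + 15×40 + 13×45 + 10×20 + 7×10 = 3195.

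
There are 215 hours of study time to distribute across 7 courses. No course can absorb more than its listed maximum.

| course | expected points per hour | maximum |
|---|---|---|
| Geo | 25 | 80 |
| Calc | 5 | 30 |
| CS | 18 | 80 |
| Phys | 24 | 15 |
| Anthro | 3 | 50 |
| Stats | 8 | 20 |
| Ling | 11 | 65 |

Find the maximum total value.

4240

Rank by expected points per hour: Geo 25 > Phys 24 > CS 18 > Ling 11 > Stats 8 > Calc 5 > Anthro 3.
Geo: +80 to 80 (cap) — 135 left.
Phys takes 15 to reach its cap of 15 — 120 left.
CS takes 80 to reach its cap of 80 — 40 left.
Only 40 left; Ling takes them to reach 40.
Total = 25×80 + 18×80 + 24×15 + 11×40 = 4240.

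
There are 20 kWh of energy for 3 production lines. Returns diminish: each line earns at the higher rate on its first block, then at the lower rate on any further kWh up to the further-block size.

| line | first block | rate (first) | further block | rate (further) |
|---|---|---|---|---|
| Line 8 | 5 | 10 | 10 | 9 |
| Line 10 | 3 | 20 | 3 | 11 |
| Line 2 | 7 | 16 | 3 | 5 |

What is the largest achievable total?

Rank every tier by rate: Line 10/first 20 > Line 2/first 16 > Line 10/second 11 > Line 8/first 10 > Line 8/second 9 > Line 2/second 5.
Line 10/first (20): +3 ; 17 left.
Line 2/first (16): +7 ; 10 left.
Fill Line 10 second block (3 at 11) ; 7 left.
Line 8/first (10): +5 ; 2 left.
2 remain; put them into Line 8 second at 9.
Total = 20×3 + 16×7 + 11×3 + 10×5 + 9×2 = 273.

273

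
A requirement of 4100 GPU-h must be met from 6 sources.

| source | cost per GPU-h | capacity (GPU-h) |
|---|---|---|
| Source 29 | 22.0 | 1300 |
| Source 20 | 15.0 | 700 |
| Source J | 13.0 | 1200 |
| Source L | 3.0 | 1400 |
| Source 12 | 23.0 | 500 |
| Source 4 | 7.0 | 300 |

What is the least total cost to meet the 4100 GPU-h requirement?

Use sources in increasing cost order.
Take 1400 from Source L at 3.0 ; need 2700 more.
Source 4 (7.0): use full 300 ; 2400 GPU-h to go.
Source J at 13.0: take all 1200 GPU-h ; 1200 still needed.
Source 20 (15.0): use full 700 ; 500 GPU-h to go.
Source 29 at 22.0: take 500 of its 1300 ; requirement met.
Source 12: unused.
Cost = 1400×3.0 + 300×7.0 + 1200×13.0 + 700×15.0 + 500×22.0 = 43400.

43400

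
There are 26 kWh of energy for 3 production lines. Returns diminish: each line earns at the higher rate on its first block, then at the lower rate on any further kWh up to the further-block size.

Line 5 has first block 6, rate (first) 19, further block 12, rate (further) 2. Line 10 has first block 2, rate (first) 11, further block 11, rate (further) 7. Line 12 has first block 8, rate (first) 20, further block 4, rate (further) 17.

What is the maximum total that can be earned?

Order all 6 blocks by rate: Line 12/first 20 > Line 5/first 19 > Line 12/second 17 > Line 10/first 11 > Line 10/second 7 > Line 5/second 2.
Line 12/first (20): +8 — 18 left.
Line 5/first (19): +6 — 12 left.
Fill Line 12 second block (4 at 17) — 8 left.
Line 10 first at 11: fill all 2 — 6 left.
Line 10 second at 7: only 6 left, fill 6.
Total = 20×8 + 19×6 + 17×4 + 11×2 + 7×6 = 406.

406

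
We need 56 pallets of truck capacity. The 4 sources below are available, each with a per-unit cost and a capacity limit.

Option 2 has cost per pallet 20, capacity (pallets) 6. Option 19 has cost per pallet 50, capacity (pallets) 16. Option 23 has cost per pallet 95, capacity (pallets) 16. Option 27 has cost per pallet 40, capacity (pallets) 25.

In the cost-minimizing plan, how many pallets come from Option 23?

9

Fill from the cheapest source first.
Option 2 (20): use full 6 — 50 pallets to go.
Take 25 from Option 27 at 40 — need 25 more.
Take 16 from Option 19 at 50 — need 9 more.
Take 9 from Option 23 at 95 to finish.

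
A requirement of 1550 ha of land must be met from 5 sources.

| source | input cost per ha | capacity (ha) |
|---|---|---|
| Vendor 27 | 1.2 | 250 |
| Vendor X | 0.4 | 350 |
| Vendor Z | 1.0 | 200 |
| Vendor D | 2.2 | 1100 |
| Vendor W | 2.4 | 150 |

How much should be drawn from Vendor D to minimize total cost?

Cheapest first:
Vendor X (0.4): use full 350 ; 1200 ha to go.
Vendor Z (1.0): use full 200 ; 1000 ha to go.
Vendor 27 at 1.2: take all 250 ha ; 750 still needed.
Vendor D at 2.2: take 750 of its 1100 ; requirement met.
Vendor W: unused.

750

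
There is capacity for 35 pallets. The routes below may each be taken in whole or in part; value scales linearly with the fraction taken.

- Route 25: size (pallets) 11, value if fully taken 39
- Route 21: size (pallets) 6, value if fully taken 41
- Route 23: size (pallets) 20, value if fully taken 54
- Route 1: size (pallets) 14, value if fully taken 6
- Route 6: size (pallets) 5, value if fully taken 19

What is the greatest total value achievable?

134.1

Rank by value-to-size ratio: Route 21 41/6≈6.83, Route 6 19/5≈3.8, Route 25 39/11≈3.55, Route 23 54/20≈2.7, Route 1 6/14≈0.429.
Take all of Route 21 (6 pallets, value 41) — 29 pallets left.
All 5 pallets of Route 6 fit (value 19) — 24 remain.
All 11 pallets of Route 25 fit (value 39) — 13 remain.
13 pallets left: a 13/20 share of Route 23 gives 54×13/20 = 35.1.
Total value = 134.1.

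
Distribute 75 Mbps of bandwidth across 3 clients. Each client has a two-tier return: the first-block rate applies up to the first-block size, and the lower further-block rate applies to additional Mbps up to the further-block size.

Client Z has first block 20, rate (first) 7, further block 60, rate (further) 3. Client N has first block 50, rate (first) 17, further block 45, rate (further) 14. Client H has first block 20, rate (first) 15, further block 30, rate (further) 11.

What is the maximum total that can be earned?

Order all 6 blocks by rate: Client N/first 17 > Client H/first 15 > Client N/second 14 > Client H/second 11 > Client Z/first 7 > Client Z/second 3.
Client N first at 17: fill all 50 → 25 left.
Fill Client H first block (20 at 15) → 5 left.
5 remain; put them into Client N second at 14.
Total = 17×50 + 15×20 + 14×5 = 1220.

1220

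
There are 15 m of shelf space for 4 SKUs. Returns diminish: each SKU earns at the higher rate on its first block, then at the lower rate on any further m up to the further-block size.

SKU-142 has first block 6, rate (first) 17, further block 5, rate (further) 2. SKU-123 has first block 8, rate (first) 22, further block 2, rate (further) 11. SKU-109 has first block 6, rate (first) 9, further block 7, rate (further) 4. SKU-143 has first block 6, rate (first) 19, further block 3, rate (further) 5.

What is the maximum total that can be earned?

Rank every tier by rate: SKU-123/T1 22 > SKU-143/T1 19 > SKU-142/T1 17 > SKU-123/T2 11 > SKU-109/T1 9 > SKU-143/T2 5 > SKU-109/T2 4 > SKU-142/T2 2.
SKU-123 T1 at 22: fill all 8 → 7 left.
Fill SKU-143 T1 block (6 at 19) → 1 left.
1 remain; put them into SKU-142 T1 at 17.
Total = 22×8 + 19×6 + 17×1 = 307.

307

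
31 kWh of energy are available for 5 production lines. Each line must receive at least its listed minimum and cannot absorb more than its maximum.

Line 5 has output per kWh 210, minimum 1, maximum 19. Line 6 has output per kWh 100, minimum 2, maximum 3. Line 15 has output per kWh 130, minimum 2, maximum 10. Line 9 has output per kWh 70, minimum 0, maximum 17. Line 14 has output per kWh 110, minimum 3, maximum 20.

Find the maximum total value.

5430

Meeting every minimum uses 1+2+2+0+3 = 8 kWh, leaving 23.
Highest output per kWh first: Line 5 210 > Line 15 130 > Line 14 110 > Line 6 100 > Line 9 70.
Line 5: +18 to 19 (cap) — 5 left.
Line 15 has room for 8 more but only 5 remain, so it gets 7.
Total = 210×19 + 100×2 + 130×7 + 110×3 = 5430.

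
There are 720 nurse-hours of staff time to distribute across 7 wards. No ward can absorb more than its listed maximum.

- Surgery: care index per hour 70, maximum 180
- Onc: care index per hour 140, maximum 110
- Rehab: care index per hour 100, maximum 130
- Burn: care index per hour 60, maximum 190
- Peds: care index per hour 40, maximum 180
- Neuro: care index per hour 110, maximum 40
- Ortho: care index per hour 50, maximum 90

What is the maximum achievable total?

Highest care index per hour first: Onc 140 > Neuro 110 > Rehab 100 > Surgery 70 > Burn 60 > Ortho 50 > Peds 40.
Onc takes 110 to reach its cap of 110 — 610 left.
Give Neuro 40 to hit its cap of 40 — 570 left.
Rehab takes 130 to reach its cap of 130 — 440 left.
Surgery: +180 to 180 (cap) — 260 left.
Give Burn 190 to hit its cap of 190 — 70 left.
Ortho has room for 90 but only 70 remain, so it gets 70.
Total = 70×180 + 140×110 + 100×130 + 60×190 + 110×40 + 50×70 = 60300.

60300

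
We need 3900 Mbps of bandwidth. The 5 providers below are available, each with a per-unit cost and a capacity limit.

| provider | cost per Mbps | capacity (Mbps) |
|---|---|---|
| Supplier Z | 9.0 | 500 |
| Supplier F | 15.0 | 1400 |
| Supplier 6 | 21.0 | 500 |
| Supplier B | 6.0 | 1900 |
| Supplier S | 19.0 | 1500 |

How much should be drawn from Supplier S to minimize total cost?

100

Cheapest first:
Supplier B at 6.0: take all 1900 Mbps → 2000 still needed.
Take 500 from Supplier Z at 9.0 → need 1500 more.
Supplier F (15.0): use full 1400 → 100 Mbps to go.
Supplier S at 19.0: take 100 of its 1500 → requirement met.
Supplier 6: unused.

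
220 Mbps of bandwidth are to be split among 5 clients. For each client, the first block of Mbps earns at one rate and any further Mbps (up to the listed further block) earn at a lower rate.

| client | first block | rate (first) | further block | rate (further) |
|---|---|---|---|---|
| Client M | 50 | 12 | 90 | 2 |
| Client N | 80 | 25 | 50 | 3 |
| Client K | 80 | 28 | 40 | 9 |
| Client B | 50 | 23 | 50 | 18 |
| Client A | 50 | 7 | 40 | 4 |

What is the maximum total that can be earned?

5570

Treat each block as its own option and order by rate: Client K/first 28 > Client N/first 25 > Client B/first 23 > Client B/second 18 > Client M/first 12 > Client K/second 9 > Client A/first 7 > Client A/second 4 > Client N/second 3 > Client M/second 2.
Client K first at 28: fill all 80 → 140 left.
Fill Client N first block (80 at 25) → 60 left.
Client B first at 23: fill all 50 → 10 left.
Client B second at 18: only 10 left, fill 10.
Total = 28×80 + 25×80 + 23×50 + 18×10 = 5570.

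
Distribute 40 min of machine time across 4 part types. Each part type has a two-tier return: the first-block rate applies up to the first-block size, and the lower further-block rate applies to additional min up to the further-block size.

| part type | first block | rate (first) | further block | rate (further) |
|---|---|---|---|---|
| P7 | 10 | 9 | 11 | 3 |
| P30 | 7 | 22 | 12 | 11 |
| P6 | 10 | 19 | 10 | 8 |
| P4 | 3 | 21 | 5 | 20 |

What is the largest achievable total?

666

Treat each block as its own option and order by rate: P30/T1 22 > P4/T1 21 > P4/T2 20 > P6/T1 19 > P30/T2 11 > P7/T1 9 > P6/T2 8 > P7/T2 3.
P30 T1 at 22: fill all 7 → 33 left.
P4 T1 at 21: fill all 3 → 30 left.
P4 T2 at 20: fill all 5 → 25 left.
P6/T1 (19): +10 → 15 left.
P30/T2 (11): +12 → 3 left.
P7 T1 at 9: only 3 left, fill 3.
Total = 22×7 + 21×3 + 20×5 + 19×10 + 11×12 + 9×3 = 666.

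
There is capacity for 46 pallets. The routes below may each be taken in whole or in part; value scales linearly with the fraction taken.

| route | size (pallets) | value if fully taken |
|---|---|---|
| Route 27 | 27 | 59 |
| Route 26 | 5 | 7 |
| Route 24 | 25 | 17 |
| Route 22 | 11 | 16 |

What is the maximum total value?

Best value per unit of size first: Route 27 59/27≈2.19, Route 22 16/11≈1.45, Route 26 7/5≈1.4, Route 24 17/25≈0.68.
Take all of Route 27 (27 pallets, value 59) → 19 pallets left.
Take all of Route 22 (11 pallets, value 16) → 8 pallets left.
All 5 pallets of Route 26 fit (value 7) → 3 remain.
Fill the last 3 pallets with part of Route 24: 3/25 of it earns 2.04.
Total value = 84.04.

84.04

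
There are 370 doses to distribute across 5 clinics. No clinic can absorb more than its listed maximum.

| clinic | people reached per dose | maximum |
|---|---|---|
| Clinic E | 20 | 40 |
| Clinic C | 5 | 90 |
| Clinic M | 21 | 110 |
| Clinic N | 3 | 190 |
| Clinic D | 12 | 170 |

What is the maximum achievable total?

Highest people reached per dose first: Clinic M 21 > Clinic E 20 > Clinic D 12 > Clinic C 5 > Clinic N 3.
Clinic M: +110 to 110 (cap) → 260 left.
Clinic E takes 40 to reach its cap of 40 → 220 left.
Clinic D: +170 to 170 (cap) → 50 left.
Clinic C: +50 (room for 90) → 50. Pool exhausted.
Total = 20×40 + 5×50 + 21×110 + 12×170 = 5400.

5400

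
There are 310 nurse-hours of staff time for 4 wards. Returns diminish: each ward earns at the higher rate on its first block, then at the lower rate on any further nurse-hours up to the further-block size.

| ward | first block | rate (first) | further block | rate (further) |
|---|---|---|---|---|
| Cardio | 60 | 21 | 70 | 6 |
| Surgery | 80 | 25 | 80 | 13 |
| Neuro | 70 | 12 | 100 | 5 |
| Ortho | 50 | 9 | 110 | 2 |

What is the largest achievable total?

5320

Treat each block as its own option and order by rate: Surgery/tier1 25 > Cardio/tier1 21 > Surgery/tier2 13 > Neuro/tier1 12 > Ortho/tier1 9 > Cardio/tier2 6 > Neuro/tier2 5 > Ortho/tier2 2.
Surgery/tier1 (25): +80 ; 230 left.
Fill Cardio tier1 block (60 at 21) ; 170 left.
Fill Surgery tier2 block (80 at 13) ; 90 left.
Fill Neuro tier1 block (70 at 12) ; 20 left.
Ortho tier1 at 9: only 20 left, fill 20.
Total = 25×80 + 21×60 + 13×80 + 12×70 + 9×20 = 5320.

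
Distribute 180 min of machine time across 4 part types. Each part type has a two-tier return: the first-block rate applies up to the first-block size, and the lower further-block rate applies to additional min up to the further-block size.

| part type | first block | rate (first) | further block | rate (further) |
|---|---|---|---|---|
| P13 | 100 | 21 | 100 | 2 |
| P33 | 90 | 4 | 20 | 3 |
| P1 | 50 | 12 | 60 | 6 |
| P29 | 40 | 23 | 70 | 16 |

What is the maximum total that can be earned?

Order all 8 blocks by rate: P29/T1 23 > P13/T1 21 > P29/T2 16 > P1/T1 12 > P1/T2 6 > P33/T1 4 > P33/T2 3 > P13/T2 2.
P29 T1 at 23: fill all 40 → 140 left.
Fill P13 T1 block (100 at 21) → 40 left.
P29/T2: +40 of 70 at 16; pool empty.
Total = 23×40 + 21×100 + 16×40 = 3660.

3660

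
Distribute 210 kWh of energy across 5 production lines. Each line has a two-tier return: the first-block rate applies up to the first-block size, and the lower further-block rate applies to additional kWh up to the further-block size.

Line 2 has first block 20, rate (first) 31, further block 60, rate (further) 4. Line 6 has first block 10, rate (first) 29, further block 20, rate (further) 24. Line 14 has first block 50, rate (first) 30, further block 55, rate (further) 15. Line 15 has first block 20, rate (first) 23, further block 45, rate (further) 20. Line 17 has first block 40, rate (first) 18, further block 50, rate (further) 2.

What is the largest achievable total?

Treat each block as its own option and order by rate: Line 2/T1 31 > Line 14/T1 30 > Line 6/T1 29 > Line 6/T2 24 > Line 15/T1 23 > Line 15/T2 20 > Line 17/T1 18 > Line 14/T2 15 > Line 2/T2 4 > Line 17/T2 2.
Line 2/T1 (31): +20 ; 190 left.
Fill Line 14 T1 block (50 at 30) ; 140 left.
Line 6 T1 at 29: fill all 10 ; 130 left.
Fill Line 6 T2 block (20 at 24) ; 110 left.
Line 15 T1 at 23: fill all 20 ; 90 left.
Fill Line 15 T2 block (45 at 20) ; 45 left.
Fill Line 17 T1 block (40 at 18) ; 5 left.
Line 14/T2: +5 of 55 at 15; pool empty.
Total = 31×20 + 30×50 + 29×10 + 24×20 + 23×20 + 20×45 + 18×40 + 15×5 = 5045.

5045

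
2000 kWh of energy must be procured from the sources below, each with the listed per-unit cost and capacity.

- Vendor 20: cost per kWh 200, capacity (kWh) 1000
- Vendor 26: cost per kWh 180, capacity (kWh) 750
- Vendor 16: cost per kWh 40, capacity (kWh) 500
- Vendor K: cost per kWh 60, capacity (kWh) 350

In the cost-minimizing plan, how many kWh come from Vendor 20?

400

Use sources in increasing cost order.
Take 500 from Vendor 16 at 40 ; need 1500 more.
Vendor K (60): use full 350 ; 1150 kWh to go.
Take 750 from Vendor 26 at 180 ; need 400 more.
Vendor 20 at 200: take 400 of its 1000 ; requirement met.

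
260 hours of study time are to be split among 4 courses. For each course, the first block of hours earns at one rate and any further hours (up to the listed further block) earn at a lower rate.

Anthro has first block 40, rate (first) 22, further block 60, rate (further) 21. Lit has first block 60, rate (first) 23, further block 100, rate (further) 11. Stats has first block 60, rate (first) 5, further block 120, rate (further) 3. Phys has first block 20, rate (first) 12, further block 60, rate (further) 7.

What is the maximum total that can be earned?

Rank every tier by rate: Lit/first 23 > Anthro/first 22 > Anthro/second 21 > Phys/first 12 > Lit/second 11 > Phys/second 7 > Stats/first 5 > Stats/second 3.
Lit first at 23: fill all 60 ; 200 left.
Fill Anthro first block (40 at 22) ; 160 left.
Fill Anthro second block (60 at 21) ; 100 left.
Fill Phys first block (20 at 12) ; 80 left.
80 remain; put them into Lit second at 11.
Total = 23×60 + 22×40 + 21×60 + 12×20 + 11×80 = 4640.

4640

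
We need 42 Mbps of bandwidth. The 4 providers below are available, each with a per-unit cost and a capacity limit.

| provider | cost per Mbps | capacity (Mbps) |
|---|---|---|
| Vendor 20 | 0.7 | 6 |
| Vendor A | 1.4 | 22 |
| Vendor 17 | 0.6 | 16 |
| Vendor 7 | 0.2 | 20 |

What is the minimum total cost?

Fill from the cheapest provider first.
Vendor 7 at 0.2: take all 20 Mbps — 22 still needed.
Vendor 17 at 0.6: take all 16 Mbps — 6 still needed.
Vendor 20 at 0.7: take all 6 Mbps — 0 still needed.
Vendor A: unused.
Cost = 20×0.2 + 16×0.6 + 6×0.7 = 17.8.

17.8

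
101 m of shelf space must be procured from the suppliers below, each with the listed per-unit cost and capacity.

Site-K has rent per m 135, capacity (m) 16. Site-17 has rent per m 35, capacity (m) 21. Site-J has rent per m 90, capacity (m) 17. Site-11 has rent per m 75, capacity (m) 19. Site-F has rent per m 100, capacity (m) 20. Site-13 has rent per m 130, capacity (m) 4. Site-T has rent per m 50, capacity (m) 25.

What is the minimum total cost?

6840

Use suppliers in increasing cost order.
Site-17 (35): use full 21 ; 80 m to go.
Site-T (50): use full 25 ; 55 m to go.
Site-11 at 75: take all 19 m ; 36 still needed.
Take 17 from Site-J at 90 ; need 19 more.
Site-F (100): take the remaining 19 ; done.
Site-13, Site-K: unused.
Cost = 21×35 + 25×50 + 19×75 + 17×90 + 19×100 = 6840.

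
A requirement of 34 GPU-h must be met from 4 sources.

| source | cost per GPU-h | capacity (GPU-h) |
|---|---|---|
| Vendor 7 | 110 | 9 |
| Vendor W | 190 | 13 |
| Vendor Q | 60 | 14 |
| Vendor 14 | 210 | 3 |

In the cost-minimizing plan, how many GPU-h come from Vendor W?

Cheapest first:
Take 14 from Vendor Q at 60 — need 20 more.
Vendor 7 at 110: take all 9 GPU-h — 11 still needed.
Vendor W at 190: take 11 of its 13 — requirement met.
Vendor 14: unused.

11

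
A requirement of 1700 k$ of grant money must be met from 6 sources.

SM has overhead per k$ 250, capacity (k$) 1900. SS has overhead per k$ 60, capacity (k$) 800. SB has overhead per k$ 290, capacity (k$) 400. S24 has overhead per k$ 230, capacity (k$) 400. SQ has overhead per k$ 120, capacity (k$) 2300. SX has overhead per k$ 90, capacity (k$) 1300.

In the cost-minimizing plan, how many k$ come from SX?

900

Fill from the cheapest source first.
SS (60): use full 800 ; 900 k$ to go.
SX at 90: take 900 of its 1300 ; requirement met.
SQ, S24, SM, SB: unused.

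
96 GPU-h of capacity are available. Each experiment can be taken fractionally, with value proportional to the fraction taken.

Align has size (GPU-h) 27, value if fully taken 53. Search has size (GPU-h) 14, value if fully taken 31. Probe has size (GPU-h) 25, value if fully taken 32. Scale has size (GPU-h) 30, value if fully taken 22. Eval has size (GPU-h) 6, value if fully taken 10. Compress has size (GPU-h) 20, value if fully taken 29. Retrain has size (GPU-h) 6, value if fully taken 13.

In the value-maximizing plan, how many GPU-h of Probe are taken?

Best value per unit of size first: Search 31/14≈2.21, Retrain 13/6≈2.17, Align 53/27≈1.96, Eval 10/6≈1.67, Compress 29/20≈1.45, Probe 32/25≈1.28, Scale 22/30≈0.733.
All 14 GPU-h of Search fit (value 31) ; 82 remain.
All 6 GPU-h of Retrain fit (value 13) ; 76 remain.
All 27 GPU-h of Align fit (value 53) ; 49 remain.
Eval: take in full, 6 GPU-h for value 10 ; 43 left.
Take all of Compress (20 GPU-h, value 29) ; 23 GPU-h left.
Fill the last 23 GPU-h with part of Probe: 23/25 of it earns 29.44.

23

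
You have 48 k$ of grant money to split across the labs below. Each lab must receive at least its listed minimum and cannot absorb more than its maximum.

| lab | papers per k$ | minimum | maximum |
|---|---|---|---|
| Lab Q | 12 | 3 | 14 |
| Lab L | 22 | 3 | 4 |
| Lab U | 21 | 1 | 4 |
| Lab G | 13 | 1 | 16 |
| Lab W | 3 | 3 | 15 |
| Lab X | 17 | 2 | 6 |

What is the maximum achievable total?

662

Meeting every minimum uses 3+3+1+1+3+2 = 13 k$, leaving 35.
Order the labs by papers per k$: Lab L 22 > Lab U 21 > Lab X 17 > Lab G 13 > Lab Q 12 > Lab W 3.
Lab L: +1 to 4 (cap) — 34 left.
Lab U: +3 to 4 (cap) — 31 left.
Lab X takes 4 more to reach its cap of 6 — 27 left.
Give Lab G 15 more to hit its cap of 16 — 12 left.
Lab Q takes 11 more to reach its cap of 14 — 1 left.
Only 1 left; Lab W takes them to reach 4.
Total = 12×14 + 22×4 + 21×4 + 13×16 + 3×4 + 17×6 = 662.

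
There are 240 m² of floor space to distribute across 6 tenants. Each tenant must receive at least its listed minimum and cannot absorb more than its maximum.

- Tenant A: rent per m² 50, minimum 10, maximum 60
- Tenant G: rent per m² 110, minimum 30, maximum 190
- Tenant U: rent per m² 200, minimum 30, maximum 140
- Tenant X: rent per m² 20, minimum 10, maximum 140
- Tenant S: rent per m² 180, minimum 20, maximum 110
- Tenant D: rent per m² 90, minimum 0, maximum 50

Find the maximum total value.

Meeting every minimum uses 10+30+30+10+20+0 = 100 m², leaving 140.
Highest rent per m² first: Tenant U 200 > Tenant S 180 > Tenant G 110 > Tenant D 90 > Tenant A 50 > Tenant X 20.
Give Tenant U 110 more to hit its cap of 140 ; 30 left.
Tenant S: +30 (room for 90) → 50. Pool exhausted.
Total = 50×10 + 110×30 + 200×140 + 20×10 + 180×50 = 41000.

41000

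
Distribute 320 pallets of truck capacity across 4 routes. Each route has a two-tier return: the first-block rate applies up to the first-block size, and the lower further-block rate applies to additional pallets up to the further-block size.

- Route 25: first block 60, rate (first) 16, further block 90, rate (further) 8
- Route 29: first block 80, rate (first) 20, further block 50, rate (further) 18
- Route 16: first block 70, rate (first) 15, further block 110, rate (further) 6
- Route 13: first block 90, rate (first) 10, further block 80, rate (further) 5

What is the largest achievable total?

5110

Treat each block as its own option and order by rate: Route 29/first 20 > Route 29/second 18 > Route 25/first 16 > Route 16/first 15 > Route 13/first 10 > Route 25/second 8 > Route 16/second 6 > Route 13/second 5.
Route 29 first at 20: fill all 80 → 240 left.
Fill Route 29 second block (50 at 18) → 190 left.
Route 25/first (16): +60 → 130 left.
Fill Route 16 first block (70 at 15) → 60 left.
60 remain; put them into Route 13 first at 10.
Total = 20×80 + 18×50 + 16×60 + 15×70 + 10×60 = 5110.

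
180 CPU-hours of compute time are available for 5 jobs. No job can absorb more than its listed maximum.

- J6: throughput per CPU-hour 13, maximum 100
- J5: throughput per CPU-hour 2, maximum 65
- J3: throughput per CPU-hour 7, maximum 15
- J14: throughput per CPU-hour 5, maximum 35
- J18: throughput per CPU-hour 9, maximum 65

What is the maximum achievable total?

Highest throughput per CPU-hour first: J6 13 > J18 9 > J3 7 > J14 5 > J5 2.
J6 takes 100 to reach its cap of 100 ; 80 left.
J18 takes 65 to reach its cap of 65 ; 15 left.
J3: +15 to 15 (cap) ; 0 left.
Total = 13×100 + 7×15 + 9×65 = 1990.

1990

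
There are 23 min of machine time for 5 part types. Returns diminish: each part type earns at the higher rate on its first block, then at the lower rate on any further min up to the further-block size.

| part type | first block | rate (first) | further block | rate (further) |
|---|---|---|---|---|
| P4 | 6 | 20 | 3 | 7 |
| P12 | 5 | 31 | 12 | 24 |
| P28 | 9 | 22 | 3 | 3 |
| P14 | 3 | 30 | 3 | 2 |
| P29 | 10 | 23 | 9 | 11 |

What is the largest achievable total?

Treat each block as its own option and order by rate: P12/tier1 31 > P14/tier1 30 > P12/tier2 24 > P29/tier1 23 > P28/tier1 22 > P4/tier1 20 > P29/tier2 11 > P4/tier2 7 > P28/tier2 3 > P14/tier2 2.
P12 tier1 at 31: fill all 5 — 18 left.
Fill P14 tier1 block (3 at 30) — 15 left.
P12/tier2 (24): +12 — 3 left.
P29/tier1: +3 of 10 at 23; pool empty.
Total = 31×5 + 30×3 + 24×12 + 23×3 = 602.

602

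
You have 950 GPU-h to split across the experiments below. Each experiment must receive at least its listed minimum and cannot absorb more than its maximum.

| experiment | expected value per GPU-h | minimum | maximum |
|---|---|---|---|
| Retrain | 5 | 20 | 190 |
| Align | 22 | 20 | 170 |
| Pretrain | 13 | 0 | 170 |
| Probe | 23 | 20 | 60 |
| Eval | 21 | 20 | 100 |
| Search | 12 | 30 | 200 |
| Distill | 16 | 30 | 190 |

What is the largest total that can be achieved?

Meeting every minimum uses 20+20+0+20+20+30+30 = 140 GPU-h, leaving 810.
Order the experiments by expected value per GPU-h: Probe 23 > Align 22 > Eval 21 > Distill 16 > Pretrain 13 > Search 12 > Retrain 5.
Give Probe 40 more to hit its cap of 60 — 770 left.
Give Align 150 more to hit its cap of 170 — 620 left.
Give Eval 80 more to hit its cap of 100 — 540 left.
Distill takes 160 more to reach its cap of 190 — 380 left.
Pretrain: +170 to 170 (cap) — 210 left.
Search: +170 to 200 (cap) — 40 left.
Retrain has room for 170 more but only 40 remain, so it gets 60.
Total = 5×60 + 22×170 + 13×170 + 23×60 + 21×100 + 12×200 + 16×190 = 15170.

15170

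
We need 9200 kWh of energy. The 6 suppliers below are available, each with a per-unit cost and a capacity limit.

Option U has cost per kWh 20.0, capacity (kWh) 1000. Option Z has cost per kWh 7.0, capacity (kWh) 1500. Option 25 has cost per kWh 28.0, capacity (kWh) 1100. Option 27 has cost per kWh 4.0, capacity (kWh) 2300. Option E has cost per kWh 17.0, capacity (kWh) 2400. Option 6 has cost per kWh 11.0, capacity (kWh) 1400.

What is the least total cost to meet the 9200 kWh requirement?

Use suppliers in increasing cost order.
Take 2300 from Option 27 at 4.0 → need 6900 more.
Option Z (7.0): use full 1500 → 5400 kWh to go.
Option 6 at 11.0: take all 1400 kWh → 4000 still needed.
Option E at 17.0: take all 2400 kWh → 1600 still needed.
Option U (20.0): use full 1000 → 600 kWh to go.
Take 600 from Option 25 at 28.0 to finish.
Cost = 2300×4.0 + 1500×7.0 + 1400×11.0 + 2400×17.0 + 1000×20.0 + 600×28.0 = 112700.

112700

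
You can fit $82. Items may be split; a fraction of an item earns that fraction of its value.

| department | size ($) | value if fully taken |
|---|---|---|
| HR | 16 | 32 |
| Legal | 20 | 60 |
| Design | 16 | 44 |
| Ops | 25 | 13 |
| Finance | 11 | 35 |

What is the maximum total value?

180.88

Sort by value density: Finance 35/11≈3.18, Legal 60/20≈3, Design 44/16≈2.75, HR 32/16≈2, Ops 13/25≈0.52.
Finance: take in full, 11 $ for value 35 — 71 left.
Legal: take in full, 20 $ for value 60 — 51 left.
Design: take in full, 16 $ for value 44 — 35 left.
HR: take in full, 16 $ for value 32 — 19 left.
Fill the last 19 $ with part of Ops: 19/25 of it earns 9.88.
Total value = 180.88.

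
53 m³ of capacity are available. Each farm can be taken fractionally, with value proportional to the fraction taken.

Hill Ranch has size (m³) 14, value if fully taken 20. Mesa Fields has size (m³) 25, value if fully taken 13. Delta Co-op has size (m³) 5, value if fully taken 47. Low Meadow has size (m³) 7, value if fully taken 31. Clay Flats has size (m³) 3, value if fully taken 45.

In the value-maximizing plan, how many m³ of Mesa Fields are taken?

Rank by value-to-size ratio: Clay Flats 45/3≈15, Delta Co-op 47/5≈9.4, Low Meadow 31/7≈4.43, Hill Ranch 20/14≈1.43, Mesa Fields 13/25≈0.52.
All 3 m³ of Clay Flats fit (value 45) ; 50 remain.
Take all of Delta Co-op (5 m³, value 47) ; 45 m³ left.
Take all of Low Meadow (7 m³, value 31) ; 38 m³ left.
Take all of Hill Ranch (14 m³, value 20) ; 24 m³ left.
Only 24 m³ remain; take 24/25 of Mesa Fields for value 13×24/25 = 12.48.

24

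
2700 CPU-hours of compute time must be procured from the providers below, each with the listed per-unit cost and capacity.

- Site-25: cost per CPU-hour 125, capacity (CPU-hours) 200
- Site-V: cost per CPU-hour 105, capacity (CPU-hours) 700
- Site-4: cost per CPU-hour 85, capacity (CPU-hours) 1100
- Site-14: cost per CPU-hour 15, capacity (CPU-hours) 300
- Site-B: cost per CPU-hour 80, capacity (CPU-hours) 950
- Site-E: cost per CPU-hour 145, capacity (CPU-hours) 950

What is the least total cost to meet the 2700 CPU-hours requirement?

210750

Fill from the cheapest provider first.
Site-14 at 15: take all 300 CPU-hours → 2400 still needed.
Site-B (80): use full 950 → 1450 CPU-hours to go.
Site-4 (85): use full 1100 → 350 CPU-hours to go.
Take 350 from Site-V at 105 to finish.
Site-25, Site-E: unused.
Cost = 300×15 + 950×80 + 1100×85 + 350×105 = 210750.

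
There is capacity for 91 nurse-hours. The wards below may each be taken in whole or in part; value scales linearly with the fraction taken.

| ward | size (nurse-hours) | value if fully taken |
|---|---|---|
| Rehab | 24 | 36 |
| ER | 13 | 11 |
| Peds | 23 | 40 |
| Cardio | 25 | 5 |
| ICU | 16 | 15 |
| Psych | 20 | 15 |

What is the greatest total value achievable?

Rank by value-to-size ratio: Peds 40/23≈1.74, Rehab 36/24≈1.5, ICU 15/16≈0.938, ER 11/13≈0.846, Psych 15/20≈0.75, Cardio 5/25≈0.2.
All 23 nurse-hours of Peds fit (value 40) — 68 remain.
All 24 nurse-hours of Rehab fit (value 36) — 44 remain.
All 16 nurse-hours of ICU fit (value 15) — 28 remain.
ER: take in full, 13 nurse-hours for value 11 — 15 left.
Only 15 nurse-hours remain; take 15/20 of Psych for value 15×15/20 = 11.25.
Total value = 113.25.

113.25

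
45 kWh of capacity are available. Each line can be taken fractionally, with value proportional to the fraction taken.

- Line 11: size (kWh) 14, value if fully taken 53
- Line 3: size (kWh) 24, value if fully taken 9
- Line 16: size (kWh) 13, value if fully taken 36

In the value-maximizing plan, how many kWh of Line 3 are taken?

18

Best value per unit of size first: Line 11 53/14≈3.79, Line 16 36/13≈2.77, Line 3 9/24≈0.375.
Take all of Line 11 (14 kWh, value 53) — 31 kWh left.
Take all of Line 16 (13 kWh, value 36) — 18 kWh left.
Fill the last 18 kWh with part of Line 3: 18/24 of it earns 6.75.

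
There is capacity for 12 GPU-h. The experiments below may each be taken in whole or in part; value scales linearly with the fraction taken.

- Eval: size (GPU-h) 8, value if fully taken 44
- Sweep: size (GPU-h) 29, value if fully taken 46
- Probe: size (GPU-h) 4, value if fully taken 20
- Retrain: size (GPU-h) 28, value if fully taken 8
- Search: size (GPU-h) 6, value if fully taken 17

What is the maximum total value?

Rank by value-to-size ratio: Eval 44/8≈5.5, Probe 20/4≈5, Search 17/6≈2.83, Sweep 46/29≈1.59, Retrain 8/28≈0.286.
Take all of Eval (8 GPU-h, value 44) — 4 GPU-h left.
All 4 GPU-h of Probe fit (value 20) — 0 remain.
Total value = 64.

64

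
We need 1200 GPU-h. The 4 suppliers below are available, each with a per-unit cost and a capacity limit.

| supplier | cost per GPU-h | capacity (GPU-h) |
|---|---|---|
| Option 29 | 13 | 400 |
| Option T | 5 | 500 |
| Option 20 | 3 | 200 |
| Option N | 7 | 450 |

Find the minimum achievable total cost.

6900

Fill from the cheapest supplier first.
Option 20 (3): use full 200 → 1000 GPU-h to go.
Take 500 from Option T at 5 → need 500 more.
Option N at 7: take all 450 GPU-h → 50 still needed.
Option 29 at 13: take 50 of its 400 → requirement met.
Cost = 200×3 + 500×5 + 450×7 + 50×13 = 6900.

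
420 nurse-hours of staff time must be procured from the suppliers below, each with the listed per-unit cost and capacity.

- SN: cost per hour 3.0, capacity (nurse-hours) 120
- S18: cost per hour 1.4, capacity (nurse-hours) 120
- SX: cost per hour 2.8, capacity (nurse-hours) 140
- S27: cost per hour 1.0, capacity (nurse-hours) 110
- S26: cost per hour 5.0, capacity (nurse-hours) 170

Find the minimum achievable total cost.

Fill from the cheapest supplier first.
Take 110 from S27 at 1.0 ; need 310 more.
Take 120 from S18 at 1.4 ; need 190 more.
SX at 2.8: take all 140 nurse-hours ; 50 still needed.
Take 50 from SN at 3.0 to finish.
S26: unused.
Cost = 110×1.0 + 120×1.4 + 140×2.8 + 50×3.0 = 820.

820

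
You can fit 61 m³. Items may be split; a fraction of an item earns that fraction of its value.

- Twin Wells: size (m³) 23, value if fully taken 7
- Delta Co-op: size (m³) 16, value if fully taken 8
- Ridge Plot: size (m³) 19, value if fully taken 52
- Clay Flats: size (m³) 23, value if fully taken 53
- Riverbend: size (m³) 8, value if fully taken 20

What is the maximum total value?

130.5

Rank by value-to-size ratio: Ridge Plot 52/19≈2.74, Riverbend 20/8≈2.5, Clay Flats 53/23≈2.3, Delta Co-op 8/16≈0.5, Twin Wells 7/23≈0.304.
Ridge Plot: take in full, 19 m³ for value 52 → 42 left.
Take all of Riverbend (8 m³, value 20) → 34 m³ left.
Clay Flats: take in full, 23 m³ for value 53 → 11 left.
Fill the last 11 m³ with part of Delta Co-op: 11/16 of it earns 5.5.
Total value = 130.5.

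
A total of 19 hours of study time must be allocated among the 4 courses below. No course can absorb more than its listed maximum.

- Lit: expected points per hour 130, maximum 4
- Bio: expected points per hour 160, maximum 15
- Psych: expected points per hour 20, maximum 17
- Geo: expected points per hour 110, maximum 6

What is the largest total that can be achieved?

2920

Highest expected points per hour first: Bio 160 > Lit 130 > Geo 110 > Psych 20.
Bio takes 15 to reach its cap of 15 → 4 left.
Lit: +4 to 4 (cap) → 0 left.
Total = 130×4 + 160×15 = 2920.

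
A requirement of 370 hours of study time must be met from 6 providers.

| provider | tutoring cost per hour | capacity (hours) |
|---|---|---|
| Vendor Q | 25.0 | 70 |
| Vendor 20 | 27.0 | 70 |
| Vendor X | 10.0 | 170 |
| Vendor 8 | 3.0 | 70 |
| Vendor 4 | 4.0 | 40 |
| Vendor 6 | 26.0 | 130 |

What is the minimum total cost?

4340

Fill from the cheapest provider first.
Take 70 from Vendor 8 at 3.0 — need 300 more.
Vendor 4 (4.0): use full 40 — 260 hours to go.
Take 170 from Vendor X at 10.0 — need 90 more.
Vendor Q (25.0): use full 70 — 20 hours to go.
Take 20 from Vendor 6 at 26.0 to finish.
Vendor 20: unused.
Cost = 70×3.0 + 40×4.0 + 170×10.0 + 70×25.0 + 20×26.0 = 4340.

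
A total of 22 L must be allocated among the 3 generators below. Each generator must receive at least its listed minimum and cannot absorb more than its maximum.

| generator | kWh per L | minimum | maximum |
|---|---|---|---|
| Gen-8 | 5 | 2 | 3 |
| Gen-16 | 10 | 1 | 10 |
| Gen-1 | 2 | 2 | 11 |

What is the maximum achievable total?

Meeting every minimum uses 2+1+2 = 5 L, leaving 17.
Rank by kWh per L: Gen-16 10 > Gen-8 5 > Gen-1 2.
Give Gen-16 9 more to hit its cap of 10 ; 8 left.
Give Gen-8 1 more to hit its cap of 3 ; 7 left.
Gen-1: +7 (room for 9) → 9. Pool exhausted.
Total = 5×3 + 10×10 + 2×9 = 133.

133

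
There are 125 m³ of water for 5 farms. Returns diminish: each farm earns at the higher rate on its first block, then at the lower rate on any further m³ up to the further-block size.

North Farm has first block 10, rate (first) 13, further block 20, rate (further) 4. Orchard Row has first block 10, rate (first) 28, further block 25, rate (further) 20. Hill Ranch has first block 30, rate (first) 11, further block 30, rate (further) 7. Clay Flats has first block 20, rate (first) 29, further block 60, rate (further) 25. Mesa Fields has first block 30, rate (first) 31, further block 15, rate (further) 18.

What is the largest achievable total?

3390

Treat each block as its own option and order by rate: Mesa Fields/first 31 > Clay Flats/first 29 > Orchard Row/first 28 > Clay Flats/second 25 > Orchard Row/second 20 > Mesa Fields/second 18 > North Farm/first 13 > Hill Ranch/first 11 > Hill Ranch/second 7 > North Farm/second 4.
Fill Mesa Fields first block (30 at 31) — 95 left.
Clay Flats first at 29: fill all 20 — 75 left.
Orchard Row first at 28: fill all 10 — 65 left.
Fill Clay Flats second block (60 at 25) — 5 left.
5 remain; put them into Orchard Row second at 20.
Total = 31×30 + 29×20 + 28×10 + 25×60 + 20×5 = 3390.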